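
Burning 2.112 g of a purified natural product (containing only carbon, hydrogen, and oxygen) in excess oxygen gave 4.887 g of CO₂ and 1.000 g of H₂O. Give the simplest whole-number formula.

C8H8O3

mol C = 4.887 g CO₂ ÷ 44.009 g/mol = 0.11105 mol
mol H = 2 × 1.000 g H₂O ÷ 18.015 g/mol = 0.11102 mol
mass O = 2.112 − (1.3338 + 0.11191) = 0.66633 g → mol O = 0.66633 ÷ 15.999 = 0.041648 mol
Divide by the smallest (0.041648 mol): C 2.666, H 2.666, O 1.000
Multiplying each by 3 gives whole numbers: C 8.00, H 8.00, O 3.00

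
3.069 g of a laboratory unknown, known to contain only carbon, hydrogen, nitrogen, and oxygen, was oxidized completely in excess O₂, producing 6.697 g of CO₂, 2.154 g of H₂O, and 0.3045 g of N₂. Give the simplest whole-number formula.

mol C = 6.697 g CO₂ ÷ 44.009 g/mol = 0.15217 mol
mol H = 2 × 2.154 g H₂O ÷ 18.015 g/mol = 0.23913 mol
mol N = 2 × 0.3045 g N₂ ÷ 28.014 g/mol = 0.021739 mol
mass O = 3.069 − (1.8278 + 0.24105 + 0.30450) = 0.69570 g → mol O = 0.69570 ÷ 15.999 = 0.043484 mol
Divide by the smallest (0.021739 mol): C 7.000, H 11.000, N 1.000, O 2.000

C7H11NO2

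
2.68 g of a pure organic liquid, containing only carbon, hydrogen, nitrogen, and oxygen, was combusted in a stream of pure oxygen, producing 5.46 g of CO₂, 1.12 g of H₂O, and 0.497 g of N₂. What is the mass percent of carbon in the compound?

55.6%

mol C = 5.46 g CO₂ ÷ 44.009 g/mol = 0.1241 mol
mol H = 2 × 1.12 g H₂O ÷ 18.015 g/mol = 0.1243 mol
mol N = 2 × 0.497 g N₂ ÷ 28.014 g/mol = 0.03548 mol
mass O = 2.68 − (1.490 + 0.1253 + 0.4970) = 0.5675 g → mol O = 0.5675 ÷ 15.999 = 0.03547 mol
mass % C = 1.490 g ÷ 2.68 g × 100%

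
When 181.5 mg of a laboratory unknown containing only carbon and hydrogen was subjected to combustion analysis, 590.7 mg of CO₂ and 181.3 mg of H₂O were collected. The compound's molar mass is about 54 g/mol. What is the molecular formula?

C4H6

mol C = 0.5907 g CO₂ ÷ 44.009 g/mol = 0.013422 mol
mol H = 2 × 0.1813 g H₂O ÷ 18.015 g/mol = 0.020128 mol
Divide by the smallest (0.013422 mol): C 1.000, H 1.500
Multiplying each by 2 gives whole numbers: C 2.00, H 3.00
Empirical formula: C2H3
Empirical-formula mass = 27.05 g/mol; 54 ÷ 27.05 ≈ 2, so the molecular formula is C4H6.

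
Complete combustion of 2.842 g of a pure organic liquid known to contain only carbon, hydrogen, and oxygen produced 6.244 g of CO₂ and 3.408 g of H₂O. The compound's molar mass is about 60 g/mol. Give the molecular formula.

C3H8O

mol C = 6.244 g CO₂ ÷ 44.009 g/mol = 0.14188 mol
mol H = 2 × 3.408 g H₂O ÷ 18.015 g/mol = 0.37835 mol
mass O = 2.842 − (1.7041 + 0.38138) = 0.75650 g → mol O = 0.75650 ÷ 15.999 = 0.047284 mol
Divide by the smallest (0.047284 mol): C 3.001, H 8.002, O 1.000
Empirical formula: C3H8O
Empirical-formula mass = 60.10 g/mol; 60 ÷ 60.10 ≈ 1, so the molecular formula is C3H8O.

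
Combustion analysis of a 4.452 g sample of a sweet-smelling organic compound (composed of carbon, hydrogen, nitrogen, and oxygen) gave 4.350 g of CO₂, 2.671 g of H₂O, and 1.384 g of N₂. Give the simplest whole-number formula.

CH3NO

mol C = 4.350 g CO₂ ÷ 44.009 g/mol = 0.098843 mol
mol H = 2 × 2.671 g H₂O ÷ 18.015 g/mol = 0.29653 mol
mol N = 2 × 1.384 g N₂ ÷ 28.014 g/mol = 0.098808 mol
mass O = 4.452 − (1.1872 + 0.29890 + 1.3840) = 1.5819 g → mol O = 1.5819 ÷ 15.999 = 0.098874 mol
Divide by the smallest (0.098808 mol): C 1.000, H 3.001, N 1.000, O 1.001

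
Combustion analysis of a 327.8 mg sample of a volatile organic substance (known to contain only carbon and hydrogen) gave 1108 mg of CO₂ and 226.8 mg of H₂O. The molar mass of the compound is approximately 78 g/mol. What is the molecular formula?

mol C = 1.108 g CO₂ ÷ 44.009 g/mol = 0.025177 mol
mol H = 2 × 0.2268 g H₂O ÷ 18.015 g/mol = 0.025179 mol
Divide by the smallest (0.025177 mol): C 1.000, H 1.000
Empirical formula: CH
Empirical-formula mass = 13.02 g/mol; 78 ÷ 13.02 ≈ 6, so the molecular formula is C6H6.

C6H6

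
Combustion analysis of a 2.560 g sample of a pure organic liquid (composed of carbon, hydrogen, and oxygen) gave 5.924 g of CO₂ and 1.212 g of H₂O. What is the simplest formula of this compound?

mol C = 5.924 g CO₂ ÷ 44.009 g/mol = 0.13461 mol
mol H = 2 × 1.212 g H₂O ÷ 18.015 g/mol = 0.13455 mol
mass O = 2.560 − (1.6168 + 0.13563) = 0.80758 g → mol O = 0.80758 ÷ 15.999 = 0.050477 mol
Divide by the smallest (0.050477 mol): C 2.667, H 2.666, O 1.000
Multiplying each by 3 gives whole numbers: C 8.00, H 8.00, O 3.00

C8H8O3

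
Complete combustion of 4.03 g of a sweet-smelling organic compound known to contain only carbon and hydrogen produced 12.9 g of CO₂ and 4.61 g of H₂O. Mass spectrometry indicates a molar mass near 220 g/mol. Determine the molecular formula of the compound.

C16H28

mol C = 12.9 g CO₂ ÷ 44.009 g/mol = 0.2931 mol
mol H = 2 × 4.61 g H₂O ÷ 18.015 g/mol = 0.5118 mol
Divide by the smallest (0.2931 mol): C 1.000, H 1.746
Multiplying each by 4 gives whole numbers: C 4.00, H 6.98
Empirical formula: C4H7
Empirical-formula mass = 55.10 g/mol; 220 ÷ 55.10 ≈ 4, so the molecular formula is C16H28.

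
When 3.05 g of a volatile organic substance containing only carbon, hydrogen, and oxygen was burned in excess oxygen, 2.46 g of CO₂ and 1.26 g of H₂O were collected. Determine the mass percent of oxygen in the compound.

73.4%

mol C = 2.46 g CO₂ ÷ 44.009 g/mol = 0.05590 mol
mol H = 2 × 1.26 g H₂O ÷ 18.015 g/mol = 0.1399 mol
mass O = 3.05 − (0.6714 + 0.1410) = 2.238 g → mol O = 2.238 ÷ 15.999 = 0.1399 mol
mass % O = 2.238 g ÷ 3.05 g × 100%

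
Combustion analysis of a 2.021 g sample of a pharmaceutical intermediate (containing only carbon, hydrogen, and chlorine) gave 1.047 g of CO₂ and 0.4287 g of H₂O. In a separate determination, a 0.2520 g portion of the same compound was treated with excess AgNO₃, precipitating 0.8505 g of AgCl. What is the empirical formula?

mol C = 1.047 g CO₂ ÷ 44.009 g/mol = 0.023791 mol
mol H = 2 × 0.4287 g H₂O ÷ 18.015 g/mol = 0.047594 mol
From the AgCl data: mol Cl per gram of compound = (0.8505 ÷ 143.318) ÷ 0.2520 = 0.023549 mol/g, so in the 2.021 g combustion sample mol Cl = 0.047593 mol
Divide by the smallest (0.023791 mol): C 1.000, H 2.001, Cl 2.000

CH2Cl2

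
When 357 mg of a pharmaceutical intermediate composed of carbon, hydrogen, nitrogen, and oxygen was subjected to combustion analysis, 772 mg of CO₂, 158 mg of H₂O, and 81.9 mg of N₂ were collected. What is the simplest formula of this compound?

C6H6N2O

mol C = 0.772 g CO₂ ÷ 44.009 g/mol = 0.01754 mol
mol H = 2 × 0.158 g H₂O ÷ 18.015 g/mol = 0.01754 mol
mol N = 2 × 0.0819 g N₂ ÷ 28.014 g/mol = 0.005847 mol
mass O = 0.357 − (0.2107 + 0.01768 + 0.08190) = 0.04672 g → mol O = 0.04672 ÷ 15.999 = 0.002920 mol
Divide by the smallest (0.002920 mol): C 6.007, H 6.006, N 2.002, O 1.000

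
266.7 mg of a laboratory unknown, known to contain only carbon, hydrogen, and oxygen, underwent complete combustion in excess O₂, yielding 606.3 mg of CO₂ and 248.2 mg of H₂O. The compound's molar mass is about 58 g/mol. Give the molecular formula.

mol C = 0.6063 g CO₂ ÷ 44.009 g/mol = 0.013777 mol
mol H = 2 × 0.2482 g H₂O ÷ 18.015 g/mol = 0.027555 mol
mass O = 0.2667 − (0.16547 + 0.027775) = 0.073452 g → mol O = 0.073452 ÷ 15.999 = 0.0045911 mol
Divide by the smallest (0.0045911 mol): C 3.001, H 6.002, O 1.000
Empirical formula: C3H6O
Empirical-formula mass = 58.08 g/mol; 58 ÷ 58.08 ≈ 1, so the molecular formula is C3H6O.

C3H6O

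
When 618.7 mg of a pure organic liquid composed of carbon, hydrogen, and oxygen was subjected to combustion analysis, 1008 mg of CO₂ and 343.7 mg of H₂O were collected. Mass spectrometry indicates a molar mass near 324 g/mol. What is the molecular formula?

mol C = 1.008 g CO₂ ÷ 44.009 g/mol = 0.022904 mol
mol H = 2 × 0.3437 g H₂O ÷ 18.015 g/mol = 0.038157 mol
mass O = 0.6187 − (0.27510 + 0.038462) = 0.30513 g → mol O = 0.30513 ÷ 15.999 = 0.019072 mol
Divide by the smallest (0.019072 mol): C 1.201, H 2.001, O 1.000
Multiplying each by 5 gives whole numbers: C 6.00, H 10.00, O 5.00
Empirical formula: C6H10O5
Empirical-formula mass = 162.14 g/mol; 324 ÷ 162.14 ≈ 2, so the molecular formula is C12H20O10.

C12H20O10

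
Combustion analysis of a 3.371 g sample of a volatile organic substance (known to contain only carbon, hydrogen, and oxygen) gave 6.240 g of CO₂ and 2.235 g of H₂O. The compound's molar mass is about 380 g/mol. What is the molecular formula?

mol C = 6.240 g CO₂ ÷ 44.009 g/mol = 0.14179 mol
mol H = 2 × 2.235 g H₂O ÷ 18.015 g/mol = 0.24813 mol
mass O = 3.371 − (1.7030 + 0.25011) = 1.4179 g → mol O = 1.4179 ÷ 15.999 = 0.088622 mol
Divide by the smallest (0.088622 mol): C 1.600, H 2.800, O 1.000
Multiplying each by 5 gives whole numbers: C 8.00, H 14.00, O 5.00
Empirical formula: C8H14O5
Empirical-formula mass = 190.19 g/mol; 380 ÷ 190.19 ≈ 2, so the molecular formula is C16H28O10.

C16H28O10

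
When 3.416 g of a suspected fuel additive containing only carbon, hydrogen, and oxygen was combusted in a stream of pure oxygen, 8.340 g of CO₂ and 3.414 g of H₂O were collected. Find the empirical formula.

C4H8O

mol C = 8.340 g CO₂ ÷ 44.009 g/mol = 0.18951 mol
mol H = 2 × 3.414 g H₂O ÷ 18.015 g/mol = 0.37902 mol
mass O = 3.416 − (2.2762 + 0.38205) = 0.75779 g → mol O = 0.75779 ÷ 15.999 = 0.047365 mol
Divide by the smallest (0.047365 mol): C 4.001, H 8.002, O 1.000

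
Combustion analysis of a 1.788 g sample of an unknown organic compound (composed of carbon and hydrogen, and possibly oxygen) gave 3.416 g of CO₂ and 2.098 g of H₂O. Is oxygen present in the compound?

mol C = 3.416 g CO₂ ÷ 44.009 g/mol = 0.077620 mol
mol H = 2 × 2.098 g H₂O ÷ 18.015 g/mol = 0.23292 mol
C and H account for only 1.1671 g of the 1.788 g sample; the remaining 0.62092 g must be oxygen.

yes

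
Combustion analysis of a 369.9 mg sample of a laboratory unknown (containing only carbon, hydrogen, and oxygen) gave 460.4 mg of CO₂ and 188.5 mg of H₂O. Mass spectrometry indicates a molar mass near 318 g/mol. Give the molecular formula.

C9H18O12

mol C = 0.4604 g CO₂ ÷ 44.009 g/mol = 0.010461 mol
mol H = 2 × 0.1885 g H₂O ÷ 18.015 g/mol = 0.020927 mol
mass O = 0.3699 − (0.12565 + 0.021094) = 0.22315 g → mol O = 0.22315 ÷ 15.999 = 0.013948 mol
Divide by the smallest (0.010461 mol): C 1.000, H 2.000, O 1.333
Multiplying each by 3 gives whole numbers: C 3.00, H 6.00, O 4.00
Empirical formula: C3H6O4
Empirical-formula mass = 106.08 g/mol; 318 ÷ 106.08 ≈ 3, so the molecular formula is C9H18O12.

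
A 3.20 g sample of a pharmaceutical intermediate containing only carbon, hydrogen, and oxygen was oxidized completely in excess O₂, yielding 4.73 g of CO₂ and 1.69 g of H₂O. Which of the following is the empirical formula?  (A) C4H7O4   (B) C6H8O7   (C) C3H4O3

mol C = 4.73 g CO₂ ÷ 44.009 g/mol = 0.1075 mol
mol H = 2 × 1.69 g H₂O ÷ 18.015 g/mol = 0.1876 mol
mass O = 3.20 − (1.291 + 0.1891) = 1.720 g → mol O = 1.720 ÷ 15.999 = 0.1075 mol
Divide by the smallest (0.1075 mol): C 1.000, H 1.746, O 1.000
Multiplying each by 4 gives whole numbers: C 4.00, H 6.98, O 4.00

(A) C4H7O4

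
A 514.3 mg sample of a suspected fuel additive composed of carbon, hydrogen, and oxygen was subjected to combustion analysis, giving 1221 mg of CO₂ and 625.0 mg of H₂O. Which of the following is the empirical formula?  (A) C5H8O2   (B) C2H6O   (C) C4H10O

mol C = 1.221 g CO₂ ÷ 44.009 g/mol = 0.027744 mol
mol H = 2 × 0.6250 g H₂O ÷ 18.015 g/mol = 0.069387 mol
mass O = 0.5143 − (0.33324 + 0.069942) = 0.11112 g → mol O = 0.11112 ÷ 15.999 = 0.0069455 mol
Divide by the smallest (0.0069455 mol): C 3.995, H 9.990, O 1.000

(C) C4H10O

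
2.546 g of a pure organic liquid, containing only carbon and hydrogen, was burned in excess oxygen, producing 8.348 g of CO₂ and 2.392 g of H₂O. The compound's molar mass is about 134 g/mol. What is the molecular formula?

mol C = 8.348 g CO₂ ÷ 44.009 g/mol = 0.18969 mol
mol H = 2 × 2.392 g H₂O ÷ 18.015 g/mol = 0.26556 mol
Divide by the smallest (0.18969 mol): C 1.000, H 1.400
Multiplying each by 5 gives whole numbers: C 5.00, H 7.00
Empirical formula: C5H7
Empirical-formula mass = 67.11 g/mol; 134 ÷ 67.11 ≈ 2, so the molecular formula is C10H14.

C10H14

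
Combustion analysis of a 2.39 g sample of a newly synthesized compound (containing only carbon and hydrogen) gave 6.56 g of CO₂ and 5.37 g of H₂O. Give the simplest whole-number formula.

CH4

mol C = 6.56 g CO₂ ÷ 44.009 g/mol = 0.1491 mol
mol H = 2 × 5.37 g H₂O ÷ 18.015 g/mol = 0.5962 mol
Divide by the smallest (0.1491 mol): C 1.000, H 4.000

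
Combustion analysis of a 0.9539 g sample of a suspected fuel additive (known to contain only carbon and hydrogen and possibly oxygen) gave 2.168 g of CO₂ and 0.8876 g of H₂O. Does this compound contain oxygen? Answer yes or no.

yes

mol C = 2.168 g CO₂ ÷ 44.009 g/mol = 0.049263 mol
mol H = 2 × 0.8876 g H₂O ÷ 18.015 g/mol = 0.098540 mol
C and H account for only 0.69102 g of the 0.9539 g sample; the remaining 0.26288 g must be oxygen.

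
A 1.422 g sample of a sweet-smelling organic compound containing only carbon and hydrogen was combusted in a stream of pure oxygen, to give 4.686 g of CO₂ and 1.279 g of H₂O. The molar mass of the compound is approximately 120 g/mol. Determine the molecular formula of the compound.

C9H12

mol C = 4.686 g CO₂ ÷ 44.009 g/mol = 0.10648 mol
mol H = 2 × 1.279 g H₂O ÷ 18.015 g/mol = 0.14199 mol
Divide by the smallest (0.10648 mol): C 1.000, H 1.334
Multiplying each by 3 gives whole numbers: C 3.00, H 4.00
Empirical formula: C3H4
Empirical-formula mass = 40.06 g/mol; 120 ÷ 40.06 ≈ 3, so the molecular formula is C9H12.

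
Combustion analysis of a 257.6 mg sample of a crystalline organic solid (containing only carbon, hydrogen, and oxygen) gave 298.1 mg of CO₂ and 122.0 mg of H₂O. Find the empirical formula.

mol C = 0.2981 g CO₂ ÷ 44.009 g/mol = 0.0067736 mol
mol H = 2 × 0.1220 g H₂O ÷ 18.015 g/mol = 0.013544 mol
mass O = 0.2576 − (0.081358 + 0.013653) = 0.16259 g → mol O = 0.16259 ÷ 15.999 = 0.010162 mol
Divide by the smallest (0.0067736 mol): C 1.000, H 2.000, O 1.500
Multiplying each by 2 gives whole numbers: C 2.00, H 4.00, O 3.00

C2H4O3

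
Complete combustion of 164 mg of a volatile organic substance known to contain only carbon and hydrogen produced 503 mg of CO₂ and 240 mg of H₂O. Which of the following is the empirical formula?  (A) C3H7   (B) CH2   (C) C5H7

mol C = 0.503 g CO₂ ÷ 44.009 g/mol = 0.01143 mol
mol H = 2 × 0.240 g H₂O ÷ 18.015 g/mol = 0.02664 mol
Divide by the smallest (0.01143 mol): C 1.000, H 2.331
Multiplying each by 3 gives whole numbers: C 3.00, H 6.99

(A) C3H7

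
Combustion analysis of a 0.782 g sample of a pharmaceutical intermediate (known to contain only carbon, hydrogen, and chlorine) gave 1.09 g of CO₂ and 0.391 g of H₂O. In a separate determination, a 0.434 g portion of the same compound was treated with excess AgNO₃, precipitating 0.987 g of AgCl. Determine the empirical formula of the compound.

C4H7Cl2

mol C = 1.09 g CO₂ ÷ 44.009 g/mol = 0.02477 mol
mol H = 2 × 0.391 g H₂O ÷ 18.015 g/mol = 0.04341 mol
From the AgCl data: mol Cl per gram of compound = (0.987 ÷ 143.318) ÷ 0.434 = 0.01587 mol/g, so in the 0.782 g combustion sample mol Cl = 0.01241 mol
Divide by the smallest (0.01241 mol): C 1.996, H 3.498, Cl 1.000
Multiplying each by 2 gives whole numbers: C 3.99, H 7.00, Cl 2.00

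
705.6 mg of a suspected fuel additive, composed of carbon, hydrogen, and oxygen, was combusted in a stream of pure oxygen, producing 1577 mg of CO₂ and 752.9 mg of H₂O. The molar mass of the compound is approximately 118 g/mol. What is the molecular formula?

mol C = 1.577 g CO₂ ÷ 44.009 g/mol = 0.035834 mol
mol H = 2 × 0.7529 g H₂O ÷ 18.015 g/mol = 0.083586 mol
mass O = 0.7056 − (0.43040 + 0.084255) = 0.19095 g → mol O = 0.19095 ÷ 15.999 = 0.011935 mol
Divide by the smallest (0.011935 mol): C 3.002, H 7.003, O 1.000
Empirical formula: C3H7O
Empirical-formula mass = 59.09 g/mol; 118 ÷ 59.09 ≈ 2, so the molecular formula is C6H14O2.

C6H14O2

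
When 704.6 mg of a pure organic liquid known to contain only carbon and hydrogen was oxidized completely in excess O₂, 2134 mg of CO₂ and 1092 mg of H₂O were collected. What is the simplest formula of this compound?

C2H5

mol C = 2.134 g CO₂ ÷ 44.009 g/mol = 0.048490 mol
mol H = 2 × 1.092 g H₂O ÷ 18.015 g/mol = 0.12123 mol
Divide by the smallest (0.048490 mol): C 1.000, H 2.500
Multiplying each by 2 gives whole numbers: C 2.00, H 5.00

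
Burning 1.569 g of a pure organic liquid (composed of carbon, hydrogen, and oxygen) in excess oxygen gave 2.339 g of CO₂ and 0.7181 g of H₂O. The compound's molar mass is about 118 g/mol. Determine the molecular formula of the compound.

mol C = 2.339 g CO₂ ÷ 44.009 g/mol = 0.053148 mol
mol H = 2 × 0.7181 g H₂O ÷ 18.015 g/mol = 0.079722 mol
mass O = 1.569 − (0.63836 + 0.080360) = 0.85028 g → mol O = 0.85028 ÷ 15.999 = 0.053146 mol
Divide by the smallest (0.053146 mol): C 1.000, H 1.500, O 1.000
Multiplying each by 2 gives whole numbers: C 2.00, H 3.00, O 2.00
Empirical formula: C2H3O2
Empirical-formula mass = 59.04 g/mol; 118 ÷ 59.04 ≈ 2, so the molecular formula is C4H6O4.

C4H6O4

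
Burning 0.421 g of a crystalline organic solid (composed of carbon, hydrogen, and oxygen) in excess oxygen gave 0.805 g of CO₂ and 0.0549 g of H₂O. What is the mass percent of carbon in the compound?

52.2%

mol C = 0.805 g CO₂ ÷ 44.009 g/mol = 0.01829 mol
mol H = 2 × 0.0549 g H₂O ÷ 18.015 g/mol = 0.006095 mol
mass O = 0.421 − (0.2197 + 0.006144) = 0.1952 g → mol O = 0.1952 ÷ 15.999 = 0.01220 mol
mass % C = 0.2197 g ÷ 0.421 g × 100%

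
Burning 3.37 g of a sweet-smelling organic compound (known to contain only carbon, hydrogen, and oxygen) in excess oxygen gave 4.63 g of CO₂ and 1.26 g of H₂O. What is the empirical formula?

mol C = 4.63 g CO₂ ÷ 44.009 g/mol = 0.1052 mol
mol H = 2 × 1.26 g H₂O ÷ 18.015 g/mol = 0.1399 mol
mass O = 3.37 − (1.264 + 0.1410) = 1.965 g → mol O = 1.965 ÷ 15.999 = 0.1228 mol
Divide by the smallest (0.1052 mol): C 1.000, H 1.330, O 1.168
Multiplying each by 6 gives whole numbers: C 6.00, H 7.98, O 7.01

C6H8O7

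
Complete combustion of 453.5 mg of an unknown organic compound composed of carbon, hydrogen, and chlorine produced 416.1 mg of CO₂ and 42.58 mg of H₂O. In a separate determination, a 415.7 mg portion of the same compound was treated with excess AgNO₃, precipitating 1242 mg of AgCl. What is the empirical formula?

C2HCl2

mol C = 0.4161 g CO₂ ÷ 44.009 g/mol = 0.0094549 mol
mol H = 2 × 0.04258 g H₂O ÷ 18.015 g/mol = 0.0047272 mol
From the AgCl data: mol Cl per gram of compound = (1.242 ÷ 143.318) ÷ 0.4157 = 0.020847 mol/g, so in the 0.4535 g combustion sample mol Cl = 0.0094541 mol
Divide by the smallest (0.0047272 mol): C 2.000, H 1.000, Cl 2.000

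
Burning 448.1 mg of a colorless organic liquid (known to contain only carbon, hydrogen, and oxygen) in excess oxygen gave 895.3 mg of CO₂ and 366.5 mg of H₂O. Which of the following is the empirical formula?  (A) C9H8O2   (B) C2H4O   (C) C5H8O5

(B) C2H4O

mol C = 0.8953 g CO₂ ÷ 44.009 g/mol = 0.020344 mol
mol H = 2 × 0.3665 g H₂O ÷ 18.015 g/mol = 0.040688 mol
mass O = 0.4481 − (0.24435 + 0.041014) = 0.16274 g → mol O = 0.16274 ÷ 15.999 = 0.010172 mol
Divide by the smallest (0.010172 mol): C 2.000, H 4.000, O 1.000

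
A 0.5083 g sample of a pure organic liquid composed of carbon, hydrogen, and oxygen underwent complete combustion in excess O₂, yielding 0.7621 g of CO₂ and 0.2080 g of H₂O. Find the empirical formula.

mol C = 0.7621 g CO₂ ÷ 44.009 g/mol = 0.017317 mol
mol H = 2 × 0.2080 g H₂O ÷ 18.015 g/mol = 0.023092 mol
mass O = 0.5083 − (0.20799 + 0.023277) = 0.27703 g → mol O = 0.27703 ÷ 15.999 = 0.017315 mol
Divide by the smallest (0.017315 mol): C 1.000, H 1.334, O 1.000
Multiplying each by 3 gives whole numbers: C 3.00, H 4.00, O 3.00

C3H4O3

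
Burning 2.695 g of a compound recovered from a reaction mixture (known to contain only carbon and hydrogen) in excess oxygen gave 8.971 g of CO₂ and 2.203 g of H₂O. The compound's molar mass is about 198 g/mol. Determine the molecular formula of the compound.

C15H18

mol C = 8.971 g CO₂ ÷ 44.009 g/mol = 0.20384 mol
mol H = 2 × 2.203 g H₂O ÷ 18.015 g/mol = 0.24457 mol
Divide by the smallest (0.20384 mol): C 1.000, H 1.200
Multiplying each by 5 gives whole numbers: C 5.00, H 6.00
Empirical formula: C5H6
Empirical-formula mass = 66.10 g/mol; 198 ÷ 66.10 ≈ 3, so the molecular formula is C15H18.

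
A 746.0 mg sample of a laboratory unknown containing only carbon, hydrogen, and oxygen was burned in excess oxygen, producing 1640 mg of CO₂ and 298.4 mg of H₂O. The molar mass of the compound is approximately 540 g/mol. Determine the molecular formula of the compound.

C27H24O12

mol C = 1.640 g CO₂ ÷ 44.009 g/mol = 0.037265 mol
mol H = 2 × 0.2984 g H₂O ÷ 18.015 g/mol = 0.033128 mol
mass O = 0.7460 − (0.44759 + 0.033393) = 0.26502 g → mol O = 0.26502 ÷ 15.999 = 0.016565 mol
Divide by the smallest (0.016565 mol): C 2.250, H 2.000, O 1.000
Multiplying each by 4 gives whole numbers: C 9.00, H 8.00, O 4.00
Empirical formula: C9H8O4
Empirical-formula mass = 180.16 g/mol; 540 ÷ 180.16 ≈ 3, so the molecular formula is C27H24O12.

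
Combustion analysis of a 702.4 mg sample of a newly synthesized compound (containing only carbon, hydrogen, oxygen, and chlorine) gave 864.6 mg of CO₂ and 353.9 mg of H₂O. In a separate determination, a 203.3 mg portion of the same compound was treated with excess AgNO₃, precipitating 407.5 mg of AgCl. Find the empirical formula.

mol C = 0.8646 g CO₂ ÷ 44.009 g/mol = 0.019646 mol
mol H = 2 × 0.3539 g H₂O ÷ 18.015 g/mol = 0.039289 mol
From the AgCl data: mol Cl per gram of compound = (0.4075 ÷ 143.318) ÷ 0.2033 = 0.013986 mol/g, so in the 0.7024 g combustion sample mol Cl = 0.0098237 mol
mass O = 0.7024 − (0.23597 + 0.039604 + 0.34825) = 0.078579 g → mol O = 0.078579 ÷ 15.999 = 0.0049115 mol
Divide by the smallest (0.0049115 mol): C 4.000, H 7.999, Cl 2.000, O 1.000

C4H8Cl2O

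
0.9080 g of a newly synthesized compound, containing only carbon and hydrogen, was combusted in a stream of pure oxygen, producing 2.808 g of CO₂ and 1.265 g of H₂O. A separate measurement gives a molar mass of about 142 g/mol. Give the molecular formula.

C10H22

mol C = 2.808 g CO₂ ÷ 44.009 g/mol = 0.063805 mol
mol H = 2 × 1.265 g H₂O ÷ 18.015 g/mol = 0.14044 mol
Divide by the smallest (0.063805 mol): C 1.000, H 2.201
Multiplying each by 5 gives whole numbers: C 5.00, H 11.01
Empirical formula: C5H11
Empirical-formula mass = 71.14 g/mol; 142 ÷ 71.14 ≈ 2, so the molecular formula is C10H22.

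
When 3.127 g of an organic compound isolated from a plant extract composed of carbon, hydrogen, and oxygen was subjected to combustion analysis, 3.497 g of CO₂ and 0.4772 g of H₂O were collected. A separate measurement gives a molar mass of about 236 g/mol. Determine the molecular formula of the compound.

mol C = 3.497 g CO₂ ÷ 44.009 g/mol = 0.079461 mol
mol H = 2 × 0.4772 g H₂O ÷ 18.015 g/mol = 0.052978 mol
mass O = 3.127 − (0.95441 + 0.053402) = 2.1192 g → mol O = 2.1192 ÷ 15.999 = 0.13246 mol
Divide by the smallest (0.052978 mol): C 1.500, H 1.000, O 2.500
Multiplying each by 2 gives whole numbers: C 3.00, H 2.00, O 5.00
Empirical formula: C3H2O5
Empirical-formula mass = 118.04 g/mol; 236 ÷ 118.04 ≈ 2, so the molecular formula is C6H4O10.

C6H4O10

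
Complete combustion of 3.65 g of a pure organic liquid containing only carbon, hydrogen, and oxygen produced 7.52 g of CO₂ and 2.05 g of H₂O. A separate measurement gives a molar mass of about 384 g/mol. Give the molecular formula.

C18H24O9

mol C = 7.52 g CO₂ ÷ 44.009 g/mol = 0.1709 mol
mol H = 2 × 2.05 g H₂O ÷ 18.015 g/mol = 0.2276 mol
mass O = 3.65 − (2.052 + 0.2294) = 1.368 g → mol O = 1.368 ÷ 15.999 = 0.08552 mol
Divide by the smallest (0.08552 mol): C 1.998, H 2.661, O 1.000
Multiplying each by 3 gives whole numbers: C 5.99, H 7.98, O 3.00
Empirical formula: C6H8O3
Empirical-formula mass = 128.13 g/mol; 384 ÷ 128.13 ≈ 3, so the molecular formula is C18H24O9.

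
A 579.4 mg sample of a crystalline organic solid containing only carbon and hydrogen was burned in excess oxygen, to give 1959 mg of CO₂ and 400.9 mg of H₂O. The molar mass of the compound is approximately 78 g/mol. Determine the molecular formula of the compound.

mol C = 1.959 g CO₂ ÷ 44.009 g/mol = 0.044514 mol
mol H = 2 × 0.4009 g H₂O ÷ 18.015 g/mol = 0.044507 mol
Divide by the smallest (0.044507 mol): C 1.000, H 1.000
Empirical formula: CH
Empirical-formula mass = 13.02 g/mol; 78 ÷ 13.02 ≈ 6, so the molecular formula is C6H6.

C6H6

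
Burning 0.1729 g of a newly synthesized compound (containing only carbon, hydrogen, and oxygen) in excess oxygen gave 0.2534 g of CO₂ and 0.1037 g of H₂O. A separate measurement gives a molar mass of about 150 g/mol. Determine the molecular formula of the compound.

C5H10O5

mol C = 0.2534 g CO₂ ÷ 44.009 g/mol = 0.0057579 mol
mol H = 2 × 0.1037 g H₂O ÷ 18.015 g/mol = 0.011513 mol
mass O = 0.1729 − (0.069158 + 0.011605) = 0.092137 g → mol O = 0.092137 ÷ 15.999 = 0.0057589 mol
Divide by the smallest (0.0057579 mol): C 1.000, H 1.999, O 1.000
Empirical formula: CH2O
Empirical-formula mass = 30.03 g/mol; 150 ÷ 30.03 ≈ 5, so the molecular formula is C5H10O5.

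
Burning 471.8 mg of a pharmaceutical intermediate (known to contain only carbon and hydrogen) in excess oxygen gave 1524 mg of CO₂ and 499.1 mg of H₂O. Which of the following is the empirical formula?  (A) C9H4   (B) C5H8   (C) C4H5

(B) C5H8

mol C = 1.524 g CO₂ ÷ 44.009 g/mol = 0.034629 mol
mol H = 2 × 0.4991 g H₂O ÷ 18.015 g/mol = 0.055409 mol
Divide by the smallest (0.034629 mol): C 1.000, H 1.600
Multiplying each by 5 gives whole numbers: C 5.00, H 8.00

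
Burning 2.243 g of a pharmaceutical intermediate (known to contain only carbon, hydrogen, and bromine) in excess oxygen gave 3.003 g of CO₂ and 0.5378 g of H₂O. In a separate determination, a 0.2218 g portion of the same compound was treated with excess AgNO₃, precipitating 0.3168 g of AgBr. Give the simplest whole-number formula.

C8H7Br2

mol C = 3.003 g CO₂ ÷ 44.009 g/mol = 0.068236 mol
mol H = 2 × 0.5378 g H₂O ÷ 18.015 g/mol = 0.059706 mol
From the AgBr data: mol Br per gram of compound = (0.3168 ÷ 187.772) ÷ 0.2218 = 0.0076066 mol/g, so in the 2.243 g combustion sample mol Br = 0.017062 mol
Divide by the smallest (0.017062 mol): C 3.999, H 3.499, Br 1.000
Multiplying each by 2 gives whole numbers: C 8.00, H 7.00, Br 2.00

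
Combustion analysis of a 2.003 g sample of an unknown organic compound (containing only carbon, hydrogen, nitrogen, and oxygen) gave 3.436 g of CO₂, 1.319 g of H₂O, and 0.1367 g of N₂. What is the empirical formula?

C8H15NO5

mol C = 3.436 g CO₂ ÷ 44.009 g/mol = 0.078075 mol
mol H = 2 × 1.319 g H₂O ÷ 18.015 g/mol = 0.14643 mol
mol N = 2 × 0.1367 g N₂ ÷ 28.014 g/mol = 0.0097594 mol
mass O = 2.003 − (0.93776 + 0.14760 + 0.13670) = 0.78094 g → mol O = 0.78094 ÷ 15.999 = 0.048812 mol
Divide by the smallest (0.0097594 mol): C 8.000, H 15.004, N 1.000, O 5.001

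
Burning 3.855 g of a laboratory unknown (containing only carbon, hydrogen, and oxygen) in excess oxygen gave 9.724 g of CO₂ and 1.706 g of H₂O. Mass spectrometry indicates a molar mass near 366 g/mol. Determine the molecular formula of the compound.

mol C = 9.724 g CO₂ ÷ 44.009 g/mol = 0.22095 mol
mol H = 2 × 1.706 g H₂O ÷ 18.015 g/mol = 0.18940 mol
mass O = 3.855 − (2.6539 + 0.19091) = 1.0102 g → mol O = 1.0102 ÷ 15.999 = 0.063141 mol
Divide by the smallest (0.063141 mol): C 3.499, H 3.000, O 1.000
Multiplying each by 2 gives whole numbers: C 7.00, H 6.00, O 2.00
Empirical formula: C7H6O2
Empirical-formula mass = 122.12 g/mol; 366 ÷ 122.12 ≈ 3, so the molecular formula is C21H18O6.

C21H18O6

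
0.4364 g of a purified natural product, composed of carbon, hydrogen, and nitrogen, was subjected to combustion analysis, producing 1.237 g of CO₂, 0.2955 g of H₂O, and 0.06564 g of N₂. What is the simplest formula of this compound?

C6H7N

mol C = 1.237 g CO₂ ÷ 44.009 g/mol = 0.028108 mol
mol H = 2 × 0.2955 g H₂O ÷ 18.015 g/mol = 0.032806 mol
mol N = 2 × 0.06564 g N₂ ÷ 28.014 g/mol = 0.0046862 mol
Divide by the smallest (0.0046862 mol): C 5.998, H 7.001, N 1.000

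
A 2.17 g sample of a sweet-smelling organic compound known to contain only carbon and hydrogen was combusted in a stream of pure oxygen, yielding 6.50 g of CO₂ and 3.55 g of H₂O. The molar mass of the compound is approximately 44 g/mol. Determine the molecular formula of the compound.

C3H8

mol C = 6.50 g CO₂ ÷ 44.009 g/mol = 0.1477 mol
mol H = 2 × 3.55 g H₂O ÷ 18.015 g/mol = 0.3941 mol
Divide by the smallest (0.1477 mol): C 1.000, H 2.668
Multiplying each by 3 gives whole numbers: C 3.00, H 8.01
Empirical formula: C3H8
Empirical-formula mass = 44.10 g/mol; 44 ÷ 44.10 ≈ 1, so the molecular formula is C3H8.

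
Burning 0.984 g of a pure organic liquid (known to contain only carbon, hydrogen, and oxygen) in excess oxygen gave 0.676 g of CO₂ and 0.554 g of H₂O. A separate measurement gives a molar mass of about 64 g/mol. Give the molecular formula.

CH4O3

mol C = 0.676 g CO₂ ÷ 44.009 g/mol = 0.01536 mol
mol H = 2 × 0.554 g H₂O ÷ 18.015 g/mol = 0.06150 mol
mass O = 0.984 − (0.1845 + 0.06200) = 0.7375 g → mol O = 0.7375 ÷ 15.999 = 0.04610 mol
Divide by the smallest (0.01536 mol): C 1.000, H 4.004, O 3.001
Empirical formula: CH4O3
Empirical-formula mass = 64.04 g/mol; 64 ÷ 64.04 ≈ 1, so the molecular formula is CH4O3.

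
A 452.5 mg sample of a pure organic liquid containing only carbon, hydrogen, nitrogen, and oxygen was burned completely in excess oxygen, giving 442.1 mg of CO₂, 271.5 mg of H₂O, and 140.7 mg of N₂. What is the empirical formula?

CH3NO

mol C = 0.4421 g CO₂ ÷ 44.009 g/mol = 0.010046 mol
mol H = 2 × 0.2715 g H₂O ÷ 18.015 g/mol = 0.030142 mol
mol N = 2 × 0.1407 g N₂ ÷ 28.014 g/mol = 0.010045 mol
mass O = 0.4525 − (0.12066 + 0.030383 + 0.14070) = 0.16076 g → mol O = 0.16076 ÷ 15.999 = 0.010048 mol
Divide by the smallest (0.010045 mol): C 1.000, H 3.001, N 1.000, O 1.000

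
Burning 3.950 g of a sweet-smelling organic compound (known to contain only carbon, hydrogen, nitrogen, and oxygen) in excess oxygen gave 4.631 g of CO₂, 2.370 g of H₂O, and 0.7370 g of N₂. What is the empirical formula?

C2H5NO2

mol C = 4.631 g CO₂ ÷ 44.009 g/mol = 0.10523 mol
mol H = 2 × 2.370 g H₂O ÷ 18.015 g/mol = 0.26311 mol
mol N = 2 × 0.7370 g N₂ ÷ 28.014 g/mol = 0.052617 mol
mass O = 3.950 − (1.2639 + 0.26522 + 0.73700) = 1.6839 g → mol O = 1.6839 ÷ 15.999 = 0.10525 mol
Divide by the smallest (0.052617 mol): C 2.000, H 5.001, N 1.000, O 2.000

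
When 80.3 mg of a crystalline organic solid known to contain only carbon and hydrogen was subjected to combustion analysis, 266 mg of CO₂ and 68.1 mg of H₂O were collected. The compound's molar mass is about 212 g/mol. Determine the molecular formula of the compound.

mol C = 0.266 g CO₂ ÷ 44.009 g/mol = 0.006044 mol
mol H = 2 × 0.0681 g H₂O ÷ 18.015 g/mol = 0.007560 mol
Divide by the smallest (0.006044 mol): C 1.000, H 1.251
Multiplying each by 4 gives whole numbers: C 4.00, H 5.00
Empirical formula: C4H5
Empirical-formula mass = 53.08 g/mol; 212 ÷ 53.08 ≈ 4, so the molecular formula is C16H20.

C16H20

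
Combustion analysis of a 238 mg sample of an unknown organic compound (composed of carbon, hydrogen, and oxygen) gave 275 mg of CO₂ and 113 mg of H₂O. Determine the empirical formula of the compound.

C2H4O3

mol C = 0.275 g CO₂ ÷ 44.009 g/mol = 0.006249 mol
mol H = 2 × 0.113 g H₂O ÷ 18.015 g/mol = 0.01255 mol
mass O = 0.238 − (0.07505 + 0.01265) = 0.1503 g → mol O = 0.1503 ÷ 15.999 = 0.009394 mol
Divide by the smallest (0.006249 mol): C 1.000, H 2.008, O 1.503
Multiplying each by 2 gives whole numbers: C 2.00, H 4.02, O 3.01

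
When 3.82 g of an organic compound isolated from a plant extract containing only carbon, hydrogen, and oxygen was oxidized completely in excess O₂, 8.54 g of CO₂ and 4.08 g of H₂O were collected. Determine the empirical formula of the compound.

C3H7O

mol C = 8.54 g CO₂ ÷ 44.009 g/mol = 0.1941 mol
mol H = 2 × 4.08 g H₂O ÷ 18.015 g/mol = 0.4530 mol
mass O = 3.82 − (2.331 + 0.4566) = 1.033 g → mol O = 1.033 ÷ 15.999 = 0.06455 mol
Divide by the smallest (0.06455 mol): C 3.006, H 7.018, O 1.000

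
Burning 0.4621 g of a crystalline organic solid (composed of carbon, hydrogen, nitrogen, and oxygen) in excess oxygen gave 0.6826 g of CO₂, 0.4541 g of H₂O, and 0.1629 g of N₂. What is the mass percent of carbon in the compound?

mol C = 0.6826 g CO₂ ÷ 44.009 g/mol = 0.015510 mol
mol H = 2 × 0.4541 g H₂O ÷ 18.015 g/mol = 0.050414 mol
mol N = 2 × 0.1629 g N₂ ÷ 28.014 g/mol = 0.011630 mol
mass O = 0.4621 − (0.18630 + 0.050817 + 0.16290) = 0.062087 g → mol O = 0.062087 ÷ 15.999 = 0.0038807 mol
mass % C = 0.18630 g ÷ 0.4621 g × 100%

40.32%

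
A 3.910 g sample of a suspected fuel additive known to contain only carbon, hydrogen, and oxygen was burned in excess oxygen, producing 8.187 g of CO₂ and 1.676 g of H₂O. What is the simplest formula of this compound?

mol C = 8.187 g CO₂ ÷ 44.009 g/mol = 0.18603 mol
mol H = 2 × 1.676 g H₂O ÷ 18.015 g/mol = 0.18607 mol
mass O = 3.910 − (2.2344 + 0.18756) = 1.4880 g → mol O = 1.4880 ÷ 15.999 = 0.093008 mol
Divide by the smallest (0.093008 mol): C 2.000, H 2.001, O 1.000

C2H2O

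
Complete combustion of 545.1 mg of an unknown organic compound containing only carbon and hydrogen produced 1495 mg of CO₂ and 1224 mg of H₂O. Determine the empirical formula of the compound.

mol C = 1.495 g CO₂ ÷ 44.009 g/mol = 0.033970 mol
mol H = 2 × 1.224 g H₂O ÷ 18.015 g/mol = 0.13589 mol
Divide by the smallest (0.033970 mol): C 1.000, H 4.000

CH4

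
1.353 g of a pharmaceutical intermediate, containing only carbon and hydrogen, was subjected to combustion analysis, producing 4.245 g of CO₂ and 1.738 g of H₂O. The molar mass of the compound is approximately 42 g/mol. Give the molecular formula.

mol C = 4.245 g CO₂ ÷ 44.009 g/mol = 0.096458 mol
mol H = 2 × 1.738 g H₂O ÷ 18.015 g/mol = 0.19295 mol
Divide by the smallest (0.096458 mol): C 1.000, H 2.000
Empirical formula: CH2
Empirical-formula mass = 14.03 g/mol; 42 ÷ 14.03 ≈ 3, so the molecular formula is C3H6.

C3H6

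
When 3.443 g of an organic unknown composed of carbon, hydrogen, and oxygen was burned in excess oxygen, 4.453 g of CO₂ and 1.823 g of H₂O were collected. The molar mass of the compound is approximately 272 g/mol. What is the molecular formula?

C8H16O10

mol C = 4.453 g CO₂ ÷ 44.009 g/mol = 0.10118 mol
mol H = 2 × 1.823 g H₂O ÷ 18.015 g/mol = 0.20239 mol
mass O = 3.443 − (1.2153 + 0.20401) = 2.0237 g → mol O = 2.0237 ÷ 15.999 = 0.12649 mol
Divide by the smallest (0.10118 mol): C 1.000, H 2.000, O 1.250
Multiplying each by 4 gives whole numbers: C 4.00, H 8.00, O 5.00
Empirical formula: C4H8O5
Empirical-formula mass = 136.10 g/mol; 272 ÷ 136.10 ≈ 2, so the molecular formula is C8H16O10.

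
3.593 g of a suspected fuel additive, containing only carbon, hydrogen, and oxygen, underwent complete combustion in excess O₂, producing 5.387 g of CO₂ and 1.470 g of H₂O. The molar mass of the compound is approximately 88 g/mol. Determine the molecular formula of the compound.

C3H4O3

mol C = 5.387 g CO₂ ÷ 44.009 g/mol = 0.12241 mol
mol H = 2 × 1.470 g H₂O ÷ 18.015 g/mol = 0.16320 mol
mass O = 3.593 − (1.4702 + 0.16450) = 1.9583 g → mol O = 1.9583 ÷ 15.999 = 0.12240 mol
Divide by the smallest (0.12240 mol): C 1.000, H 1.333, O 1.000
Multiplying each by 3 gives whole numbers: C 3.00, H 4.00, O 3.00
Empirical formula: C3H4O3
Empirical-formula mass = 88.06 g/mol; 88 ÷ 88.06 ≈ 1, so the molecular formula is C3H4O3.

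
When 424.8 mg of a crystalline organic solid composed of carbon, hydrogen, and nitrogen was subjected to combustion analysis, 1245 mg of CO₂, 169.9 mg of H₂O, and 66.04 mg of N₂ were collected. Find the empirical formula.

mol C = 1.245 g CO₂ ÷ 44.009 g/mol = 0.028290 mol
mol H = 2 × 0.1699 g H₂O ÷ 18.015 g/mol = 0.018862 mol
mol N = 2 × 0.06604 g N₂ ÷ 28.014 g/mol = 0.0047148 mol
Divide by the smallest (0.0047148 mol): C 6.000, H 4.001, N 1.000

C6H4N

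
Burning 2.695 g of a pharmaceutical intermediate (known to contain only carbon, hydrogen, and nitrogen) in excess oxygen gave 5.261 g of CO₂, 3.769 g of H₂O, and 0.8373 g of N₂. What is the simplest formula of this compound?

C2H7N

mol C = 5.261 g CO₂ ÷ 44.009 g/mol = 0.11954 mol
mol H = 2 × 3.769 g H₂O ÷ 18.015 g/mol = 0.41843 mol
mol N = 2 × 0.8373 g N₂ ÷ 28.014 g/mol = 0.059777 mol
Divide by the smallest (0.059777 mol): C 2.000, H 7.000, N 1.000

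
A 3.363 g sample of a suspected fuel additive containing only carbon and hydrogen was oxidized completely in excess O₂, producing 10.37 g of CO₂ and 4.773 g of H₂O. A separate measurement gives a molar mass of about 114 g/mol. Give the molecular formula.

C8H18

mol C = 10.37 g CO₂ ÷ 44.009 g/mol = 0.23563 mol
mol H = 2 × 4.773 g H₂O ÷ 18.015 g/mol = 0.52989 mol
Divide by the smallest (0.23563 mol): C 1.000, H 2.249
Multiplying each by 4 gives whole numbers: C 4.00, H 9.00
Empirical formula: C4H9
Empirical-formula mass = 57.12 g/mol; 114 ÷ 57.12 ≈ 2, so the molecular formula is C8H18.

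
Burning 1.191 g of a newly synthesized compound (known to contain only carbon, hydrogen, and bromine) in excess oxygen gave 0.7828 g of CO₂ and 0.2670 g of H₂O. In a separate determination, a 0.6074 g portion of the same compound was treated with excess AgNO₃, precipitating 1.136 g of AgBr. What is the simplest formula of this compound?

mol C = 0.7828 g CO₂ ÷ 44.009 g/mol = 0.017787 mol
mol H = 2 × 0.2670 g H₂O ÷ 18.015 g/mol = 0.029642 mol
From the AgBr data: mol Br per gram of compound = (1.136 ÷ 187.772) ÷ 0.6074 = 0.0099603 mol/g, so in the 1.191 g combustion sample mol Br = 0.011863 mol
Divide by the smallest (0.011863 mol): C 1.499, H 2.499, Br 1.000
Multiplying each by 2 gives whole numbers: C 3.00, H 5.00, Br 2.00

C3H5Br2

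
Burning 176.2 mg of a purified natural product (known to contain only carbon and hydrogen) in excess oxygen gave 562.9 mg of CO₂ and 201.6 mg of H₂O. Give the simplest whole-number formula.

mol C = 0.5629 g CO₂ ÷ 44.009 g/mol = 0.012791 mol
mol H = 2 × 0.2016 g H₂O ÷ 18.015 g/mol = 0.022381 mol
Divide by the smallest (0.012791 mol): C 1.000, H 1.750
Multiplying each by 4 gives whole numbers: C 4.00, H 7.00

C4H7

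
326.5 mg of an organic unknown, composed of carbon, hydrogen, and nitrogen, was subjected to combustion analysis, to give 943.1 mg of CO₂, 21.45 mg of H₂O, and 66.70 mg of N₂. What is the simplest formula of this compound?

C9HN2

mol C = 0.9431 g CO₂ ÷ 44.009 g/mol = 0.021430 mol
mol H = 2 × 0.02145 g H₂O ÷ 18.015 g/mol = 0.0023813 mol
mol N = 2 × 0.06670 g N₂ ÷ 28.014 g/mol = 0.0047619 mol
Divide by the smallest (0.0023813 mol): C 8.999, H 1.000, N 2.000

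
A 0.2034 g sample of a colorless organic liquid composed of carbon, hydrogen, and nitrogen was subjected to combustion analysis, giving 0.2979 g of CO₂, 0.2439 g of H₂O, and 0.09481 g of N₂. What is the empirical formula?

CH4N

mol C = 0.2979 g CO₂ ÷ 44.009 g/mol = 0.0067691 mol
mol H = 2 × 0.2439 g H₂O ÷ 18.015 g/mol = 0.027077 mol
mol N = 2 × 0.09481 g N₂ ÷ 28.014 g/mol = 0.0067688 mol
Divide by the smallest (0.0067688 mol): C 1.000, H 4.000, N 1.000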